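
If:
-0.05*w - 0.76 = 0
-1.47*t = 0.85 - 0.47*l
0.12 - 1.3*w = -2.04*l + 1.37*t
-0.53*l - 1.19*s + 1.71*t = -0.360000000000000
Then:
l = -12.90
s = -0.71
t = -4.70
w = -15.20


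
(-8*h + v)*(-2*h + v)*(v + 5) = 16*h^2*v + 80*h^2 - 10*h*v^2 - 50*h*v + v^3 + 5*v^2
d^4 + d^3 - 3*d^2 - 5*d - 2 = (d - 2)*(d + 1)^3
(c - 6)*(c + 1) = c^2 - 5*c - 6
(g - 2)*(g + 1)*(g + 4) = g^3 + 3*g^2 - 6*g - 8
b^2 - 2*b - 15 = (b - 5)*(b + 3)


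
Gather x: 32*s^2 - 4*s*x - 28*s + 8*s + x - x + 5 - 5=32*s^2 - 4*s*x - 20*s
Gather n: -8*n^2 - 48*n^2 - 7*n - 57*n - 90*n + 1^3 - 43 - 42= -56*n^2 - 154*n - 84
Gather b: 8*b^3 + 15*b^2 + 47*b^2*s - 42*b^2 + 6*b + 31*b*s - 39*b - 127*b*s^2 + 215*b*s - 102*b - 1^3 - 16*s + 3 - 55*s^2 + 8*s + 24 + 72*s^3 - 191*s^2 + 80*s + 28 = 8*b^3 + b^2*(47*s - 27) + b*(-127*s^2 + 246*s - 135) + 72*s^3 - 246*s^2 + 72*s + 54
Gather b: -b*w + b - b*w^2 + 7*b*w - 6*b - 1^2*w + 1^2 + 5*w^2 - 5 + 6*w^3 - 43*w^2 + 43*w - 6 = b*(-w^2 + 6*w - 5) + 6*w^3 - 38*w^2 + 42*w - 10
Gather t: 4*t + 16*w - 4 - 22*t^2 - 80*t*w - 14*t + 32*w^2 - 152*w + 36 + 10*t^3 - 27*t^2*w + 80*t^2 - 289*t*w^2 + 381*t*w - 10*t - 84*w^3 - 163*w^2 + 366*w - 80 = 10*t^3 + t^2*(58 - 27*w) + t*(-289*w^2 + 301*w - 20) - 84*w^3 - 131*w^2 + 230*w - 48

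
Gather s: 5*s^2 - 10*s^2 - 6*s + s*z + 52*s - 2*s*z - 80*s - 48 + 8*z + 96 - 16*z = -5*s^2 + s*(-z - 34) - 8*z + 48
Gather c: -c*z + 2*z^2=-c*z + 2*z^2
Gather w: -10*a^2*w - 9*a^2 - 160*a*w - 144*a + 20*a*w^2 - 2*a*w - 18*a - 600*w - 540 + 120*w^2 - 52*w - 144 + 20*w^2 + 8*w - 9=-9*a^2 - 162*a + w^2*(20*a + 140) + w*(-10*a^2 - 162*a - 644) - 693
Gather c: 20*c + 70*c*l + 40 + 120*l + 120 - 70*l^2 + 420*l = c*(70*l + 20) - 70*l^2 + 540*l + 160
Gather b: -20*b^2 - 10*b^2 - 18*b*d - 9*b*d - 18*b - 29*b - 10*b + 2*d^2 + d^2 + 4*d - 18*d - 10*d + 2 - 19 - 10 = -30*b^2 + b*(-27*d - 57) + 3*d^2 - 24*d - 27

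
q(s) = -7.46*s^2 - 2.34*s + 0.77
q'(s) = -14.92*s - 2.34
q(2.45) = -49.74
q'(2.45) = -38.89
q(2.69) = -59.51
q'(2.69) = -42.47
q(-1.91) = -21.98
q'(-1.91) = 26.16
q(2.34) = -45.55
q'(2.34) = -37.25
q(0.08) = 0.54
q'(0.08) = -3.53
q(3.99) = -127.33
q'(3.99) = -61.87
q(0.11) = 0.42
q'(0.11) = -3.98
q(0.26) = -0.34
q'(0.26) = -6.22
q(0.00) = 0.77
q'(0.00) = -2.34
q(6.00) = -281.83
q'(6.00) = -91.86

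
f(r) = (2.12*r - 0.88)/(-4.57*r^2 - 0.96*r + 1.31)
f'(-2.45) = 0.14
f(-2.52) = 0.25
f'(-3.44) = 0.06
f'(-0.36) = 5.38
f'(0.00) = 1.13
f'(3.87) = 0.02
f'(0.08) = 0.93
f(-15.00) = 0.03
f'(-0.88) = 8.62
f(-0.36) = -1.55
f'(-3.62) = 0.05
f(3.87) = -0.10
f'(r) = (2.12*r - 0.88)*(9.14*r + 0.96)/(-4.57*r^2 - 0.96*r + 1.31)^2 + 2.12/(-4.57*r^2 - 0.96*r + 1.31)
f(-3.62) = 0.16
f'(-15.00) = 0.00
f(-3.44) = 0.17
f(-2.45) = 0.26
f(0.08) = -0.59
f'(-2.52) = 0.13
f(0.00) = -0.67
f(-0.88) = 1.98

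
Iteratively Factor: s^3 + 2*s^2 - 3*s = (s)*(s^2 + 2*s - 3) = s*(s - 1)*(s + 3)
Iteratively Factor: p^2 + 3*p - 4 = (p - 1)*(p + 4)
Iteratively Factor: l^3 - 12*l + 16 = (l - 2)*(l^2 + 2*l - 8) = (l - 2)*(l + 4)*(l - 2)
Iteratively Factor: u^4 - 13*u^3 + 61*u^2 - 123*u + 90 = (u - 3)*(u^3 - 10*u^2 + 31*u - 30) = (u - 3)*(u - 2)*(u^2 - 8*u + 15) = (u - 3)^2*(u - 2)*(u - 5)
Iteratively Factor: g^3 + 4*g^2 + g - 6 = (g + 3)*(g^2 + g - 2) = (g - 1)*(g + 3)*(g + 2)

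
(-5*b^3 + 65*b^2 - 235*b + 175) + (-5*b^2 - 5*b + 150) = -5*b^3 + 60*b^2 - 240*b + 325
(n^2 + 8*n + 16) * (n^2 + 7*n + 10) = n^4 + 15*n^3 + 82*n^2 + 192*n + 160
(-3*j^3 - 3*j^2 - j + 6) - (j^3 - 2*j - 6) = -4*j^3 - 3*j^2 + j + 12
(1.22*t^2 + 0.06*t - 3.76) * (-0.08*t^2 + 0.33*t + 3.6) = -0.0976*t^4 + 0.3978*t^3 + 4.7126*t^2 - 1.0248*t - 13.536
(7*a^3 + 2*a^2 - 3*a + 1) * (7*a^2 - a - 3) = 49*a^5 + 7*a^4 - 44*a^3 + 4*a^2 + 8*a - 3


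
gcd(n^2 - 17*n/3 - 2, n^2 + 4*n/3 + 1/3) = n + 1/3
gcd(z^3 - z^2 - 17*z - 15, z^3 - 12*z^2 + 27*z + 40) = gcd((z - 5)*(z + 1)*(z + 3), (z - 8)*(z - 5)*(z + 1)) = z^2 - 4*z - 5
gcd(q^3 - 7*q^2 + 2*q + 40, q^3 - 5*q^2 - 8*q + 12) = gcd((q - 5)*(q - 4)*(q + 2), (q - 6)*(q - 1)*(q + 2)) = q + 2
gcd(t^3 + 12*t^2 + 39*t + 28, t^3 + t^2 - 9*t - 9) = t + 1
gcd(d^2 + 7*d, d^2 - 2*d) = d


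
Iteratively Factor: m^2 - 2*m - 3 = (m - 3)*(m + 1)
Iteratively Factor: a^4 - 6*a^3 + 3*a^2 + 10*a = (a - 2)*(a^3 - 4*a^2 - 5*a) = (a - 2)*(a + 1)*(a^2 - 5*a) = a*(a - 2)*(a + 1)*(a - 5)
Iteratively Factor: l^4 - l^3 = (l)*(l^3 - l^2) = l^2*(l^2 - l) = l^2*(l - 1)*(l)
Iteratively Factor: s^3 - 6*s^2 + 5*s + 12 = (s + 1)*(s^2 - 7*s + 12) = (s - 3)*(s + 1)*(s - 4)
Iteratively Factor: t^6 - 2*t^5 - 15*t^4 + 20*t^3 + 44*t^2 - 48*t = (t - 1)*(t^5 - t^4 - 16*t^3 + 4*t^2 + 48*t) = (t - 4)*(t - 1)*(t^4 + 3*t^3 - 4*t^2 - 12*t) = (t - 4)*(t - 2)*(t - 1)*(t^3 + 5*t^2 + 6*t) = (t - 4)*(t - 2)*(t - 1)*(t + 3)*(t^2 + 2*t) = t*(t - 4)*(t - 2)*(t - 1)*(t + 3)*(t + 2)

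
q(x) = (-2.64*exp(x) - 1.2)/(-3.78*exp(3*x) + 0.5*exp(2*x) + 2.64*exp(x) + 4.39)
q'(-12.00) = 0.00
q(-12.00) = -0.27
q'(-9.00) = 0.00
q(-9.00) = -0.27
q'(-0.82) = -0.19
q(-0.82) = -0.44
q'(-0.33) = -0.58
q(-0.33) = -0.60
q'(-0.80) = -0.19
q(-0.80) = -0.45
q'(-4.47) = -0.00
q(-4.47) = -0.28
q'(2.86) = -0.00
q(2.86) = 0.00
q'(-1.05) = -0.13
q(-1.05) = -0.41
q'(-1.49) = -0.08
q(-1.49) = -0.36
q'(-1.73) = -0.07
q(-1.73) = -0.34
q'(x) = (-2.64*exp(x) - 1.2)*(11.34*exp(3*x) - 1.0*exp(2*x) - 2.64*exp(x))/(-3.78*exp(3*x) + 0.5*exp(2*x) + 2.64*exp(x) + 4.39)^2 - 2.64*exp(x)/(-3.78*exp(3*x) + 0.5*exp(2*x) + 2.64*exp(x) + 4.39) = (-19.9584*exp(3*x) - 12.288*exp(2*x) + 1.2*exp(x) - 8.4216)*exp(x)/(14.2884*exp(6*x) - 3.78*exp(5*x) - 19.7084*exp(4*x) - 30.5484*exp(3*x) + 11.3596*exp(2*x) + 23.1792*exp(x) + 19.2721)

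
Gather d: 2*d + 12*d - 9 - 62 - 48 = 14*d - 119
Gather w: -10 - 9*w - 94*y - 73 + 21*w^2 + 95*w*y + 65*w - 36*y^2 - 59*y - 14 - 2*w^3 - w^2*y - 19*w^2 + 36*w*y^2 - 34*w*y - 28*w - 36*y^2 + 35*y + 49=-2*w^3 + w^2*(2 - y) + w*(36*y^2 + 61*y + 28) - 72*y^2 - 118*y - 48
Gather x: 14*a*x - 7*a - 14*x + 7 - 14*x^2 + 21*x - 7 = -7*a - 14*x^2 + x*(14*a + 7)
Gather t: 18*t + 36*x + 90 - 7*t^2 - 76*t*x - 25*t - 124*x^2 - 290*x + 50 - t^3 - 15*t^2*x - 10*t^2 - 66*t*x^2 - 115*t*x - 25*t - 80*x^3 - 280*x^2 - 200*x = -t^3 + t^2*(-15*x - 17) + t*(-66*x^2 - 191*x - 32) - 80*x^3 - 404*x^2 - 454*x + 140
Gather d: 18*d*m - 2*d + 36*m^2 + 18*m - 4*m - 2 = d*(18*m - 2) + 36*m^2 + 14*m - 2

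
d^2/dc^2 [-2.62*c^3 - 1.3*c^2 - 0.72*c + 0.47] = -15.72*c - 2.6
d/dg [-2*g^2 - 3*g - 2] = -4*g - 3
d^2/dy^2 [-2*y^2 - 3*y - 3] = -4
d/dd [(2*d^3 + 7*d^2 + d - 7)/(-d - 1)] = (-4*d^3 - 13*d^2 - 14*d - 8)/(d^2 + 2*d + 1)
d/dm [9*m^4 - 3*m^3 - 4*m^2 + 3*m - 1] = 36*m^3 - 9*m^2 - 8*m + 3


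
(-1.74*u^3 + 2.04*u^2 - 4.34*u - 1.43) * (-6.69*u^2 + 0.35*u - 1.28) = 11.6406*u^5 - 14.2566*u^4 + 31.9758*u^3 + 5.4365*u^2 + 5.0547*u + 1.8304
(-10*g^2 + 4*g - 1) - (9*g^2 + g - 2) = -19*g^2 + 3*g + 1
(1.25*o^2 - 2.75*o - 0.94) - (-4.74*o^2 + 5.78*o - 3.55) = 5.99*o^2 - 8.53*o + 2.61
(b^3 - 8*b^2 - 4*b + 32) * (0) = 0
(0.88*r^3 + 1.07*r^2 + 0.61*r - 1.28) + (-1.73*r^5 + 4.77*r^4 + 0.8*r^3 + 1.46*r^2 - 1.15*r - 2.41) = -1.73*r^5 + 4.77*r^4 + 1.68*r^3 + 2.53*r^2 - 0.54*r - 3.69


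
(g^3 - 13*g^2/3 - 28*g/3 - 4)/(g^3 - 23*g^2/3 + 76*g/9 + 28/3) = 3*(g + 1)/(3*g - 7)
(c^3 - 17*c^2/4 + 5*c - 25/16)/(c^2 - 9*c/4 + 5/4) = (c^2 - 3*c + 5/4)/(c - 1)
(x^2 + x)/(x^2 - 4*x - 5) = x/(x - 5)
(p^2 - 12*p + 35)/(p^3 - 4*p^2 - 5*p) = (p - 7)/(p*(p + 1))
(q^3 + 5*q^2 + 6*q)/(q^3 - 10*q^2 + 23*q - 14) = q*(q^2 + 5*q + 6)/(q^3 - 10*q^2 + 23*q - 14)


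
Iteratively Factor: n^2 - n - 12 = (n + 3)*(n - 4)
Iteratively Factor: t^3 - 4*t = (t + 2)*(t^2 - 2*t) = t*(t + 2)*(t - 2)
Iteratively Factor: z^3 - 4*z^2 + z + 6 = (z - 3)*(z^2 - z - 2) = (z - 3)*(z + 1)*(z - 2)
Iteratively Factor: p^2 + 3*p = (p)*(p + 3)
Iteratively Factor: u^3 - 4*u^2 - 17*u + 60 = (u + 4)*(u^2 - 8*u + 15) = (u - 3)*(u + 4)*(u - 5)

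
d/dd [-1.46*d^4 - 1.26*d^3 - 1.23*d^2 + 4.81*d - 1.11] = -5.84*d^3 - 3.78*d^2 - 2.46*d + 4.81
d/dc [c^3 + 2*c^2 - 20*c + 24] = 3*c^2 + 4*c - 20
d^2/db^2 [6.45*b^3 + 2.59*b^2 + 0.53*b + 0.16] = 38.7*b + 5.18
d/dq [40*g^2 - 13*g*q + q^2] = -13*g + 2*q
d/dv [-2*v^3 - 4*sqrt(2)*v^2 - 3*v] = -6*v^2 - 8*sqrt(2)*v - 3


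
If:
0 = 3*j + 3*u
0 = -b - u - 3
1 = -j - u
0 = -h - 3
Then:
No Solution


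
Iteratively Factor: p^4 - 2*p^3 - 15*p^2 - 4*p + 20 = (p + 2)*(p^3 - 4*p^2 - 7*p + 10) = (p - 5)*(p + 2)*(p^2 + p - 2) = (p - 5)*(p + 2)^2*(p - 1)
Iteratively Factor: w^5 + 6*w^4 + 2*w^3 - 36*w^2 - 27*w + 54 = (w + 3)*(w^4 + 3*w^3 - 7*w^2 - 15*w + 18) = (w - 1)*(w + 3)*(w^3 + 4*w^2 - 3*w - 18) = (w - 2)*(w - 1)*(w + 3)*(w^2 + 6*w + 9) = (w - 2)*(w - 1)*(w + 3)^2*(w + 3)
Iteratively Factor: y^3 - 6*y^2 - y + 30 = (y - 3)*(y^2 - 3*y - 10) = (y - 3)*(y + 2)*(y - 5)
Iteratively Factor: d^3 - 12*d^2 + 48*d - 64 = (d - 4)*(d^2 - 8*d + 16) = (d - 4)^2*(d - 4)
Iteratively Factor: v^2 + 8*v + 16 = (v + 4)*(v + 4)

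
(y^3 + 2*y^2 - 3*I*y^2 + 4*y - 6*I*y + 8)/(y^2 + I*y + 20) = (y^2 + y*(2 + I) + 2*I)/(y + 5*I)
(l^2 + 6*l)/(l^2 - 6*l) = (l + 6)/(l - 6)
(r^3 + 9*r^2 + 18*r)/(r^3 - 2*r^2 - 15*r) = (r + 6)/(r - 5)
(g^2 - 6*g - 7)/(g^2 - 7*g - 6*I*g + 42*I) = (g + 1)/(g - 6*I)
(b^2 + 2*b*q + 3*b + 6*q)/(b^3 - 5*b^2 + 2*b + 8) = (b^2 + 2*b*q + 3*b + 6*q)/(b^3 - 5*b^2 + 2*b + 8)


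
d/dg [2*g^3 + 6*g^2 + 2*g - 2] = 6*g^2 + 12*g + 2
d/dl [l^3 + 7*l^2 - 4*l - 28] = 3*l^2 + 14*l - 4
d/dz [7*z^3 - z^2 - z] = 21*z^2 - 2*z - 1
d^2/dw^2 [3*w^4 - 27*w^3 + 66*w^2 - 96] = 36*w^2 - 162*w + 132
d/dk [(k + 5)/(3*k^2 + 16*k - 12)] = (3*k^2 + 16*k - 2*(k + 5)*(3*k + 8) - 12)/(3*k^2 + 16*k - 12)^2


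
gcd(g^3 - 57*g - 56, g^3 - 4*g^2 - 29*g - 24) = g^2 - 7*g - 8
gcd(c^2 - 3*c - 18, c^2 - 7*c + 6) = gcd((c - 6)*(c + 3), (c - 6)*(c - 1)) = c - 6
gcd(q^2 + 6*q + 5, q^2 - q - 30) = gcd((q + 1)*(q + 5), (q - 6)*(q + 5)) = q + 5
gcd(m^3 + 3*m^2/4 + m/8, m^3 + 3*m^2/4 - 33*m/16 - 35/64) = m + 1/4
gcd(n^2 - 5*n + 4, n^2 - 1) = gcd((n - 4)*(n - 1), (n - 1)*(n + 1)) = n - 1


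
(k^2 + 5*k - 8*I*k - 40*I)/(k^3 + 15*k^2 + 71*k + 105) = (k - 8*I)/(k^2 + 10*k + 21)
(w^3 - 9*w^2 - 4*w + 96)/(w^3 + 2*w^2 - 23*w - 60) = (w^2 - 12*w + 32)/(w^2 - w - 20)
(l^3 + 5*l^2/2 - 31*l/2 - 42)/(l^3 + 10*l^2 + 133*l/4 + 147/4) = 2*(l - 4)/(2*l + 7)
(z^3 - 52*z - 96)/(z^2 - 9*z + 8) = (z^2 + 8*z + 12)/(z - 1)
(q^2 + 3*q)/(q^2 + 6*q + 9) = q/(q + 3)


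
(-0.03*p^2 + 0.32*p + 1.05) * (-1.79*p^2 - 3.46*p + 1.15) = 0.0537*p^4 - 0.469*p^3 - 3.0212*p^2 - 3.265*p + 1.2075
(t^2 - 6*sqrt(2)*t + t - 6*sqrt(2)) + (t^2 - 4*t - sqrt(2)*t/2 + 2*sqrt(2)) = 2*t^2 - 13*sqrt(2)*t/2 - 3*t - 4*sqrt(2)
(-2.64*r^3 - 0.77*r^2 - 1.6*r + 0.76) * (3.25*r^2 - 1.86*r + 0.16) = -8.58*r^5 + 2.4079*r^4 - 4.1902*r^3 + 5.3228*r^2 - 1.6696*r + 0.1216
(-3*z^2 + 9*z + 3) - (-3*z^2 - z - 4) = 10*z + 7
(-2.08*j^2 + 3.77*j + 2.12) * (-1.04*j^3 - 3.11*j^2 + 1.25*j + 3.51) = 2.1632*j^5 + 2.548*j^4 - 16.5295*j^3 - 9.1815*j^2 + 15.8827*j + 7.4412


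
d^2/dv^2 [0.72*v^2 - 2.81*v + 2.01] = 1.44000000000000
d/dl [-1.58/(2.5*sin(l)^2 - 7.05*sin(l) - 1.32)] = (7.9*sin(l) - 11.139)*cos(l)/(-2.5*sin(l)^2 + 7.05*sin(l) + 1.32)^2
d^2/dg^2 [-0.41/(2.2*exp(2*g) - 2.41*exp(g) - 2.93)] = ((3.608*exp(g) - 0.9881)*(-2.2*exp(2*g) + 2.41*exp(g) + 2.93) + 0.41*(4.4*exp(g) - 2.41)*(8.8*exp(g) - 4.82)*exp(g))*exp(g)/(-2.2*exp(2*g) + 2.41*exp(g) + 2.93)^3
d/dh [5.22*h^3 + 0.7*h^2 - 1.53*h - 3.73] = 15.66*h^2 + 1.4*h - 1.53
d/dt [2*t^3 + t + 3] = 6*t^2 + 1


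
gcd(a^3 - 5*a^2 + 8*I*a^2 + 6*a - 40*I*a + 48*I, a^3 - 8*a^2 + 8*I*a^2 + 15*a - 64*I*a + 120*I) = a^2 + a*(-3 + 8*I) - 24*I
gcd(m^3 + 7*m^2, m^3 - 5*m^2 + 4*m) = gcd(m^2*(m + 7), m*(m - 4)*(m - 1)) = m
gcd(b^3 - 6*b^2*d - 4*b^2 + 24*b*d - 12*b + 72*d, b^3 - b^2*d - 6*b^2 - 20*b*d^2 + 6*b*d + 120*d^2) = b - 6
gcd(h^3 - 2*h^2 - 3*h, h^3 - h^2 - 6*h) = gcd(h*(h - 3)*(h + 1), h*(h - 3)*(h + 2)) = h^2 - 3*h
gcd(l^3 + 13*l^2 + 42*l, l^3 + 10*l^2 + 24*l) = l^2 + 6*l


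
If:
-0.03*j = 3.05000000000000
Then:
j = -101.67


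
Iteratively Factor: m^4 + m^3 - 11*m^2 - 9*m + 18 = (m - 1)*(m^3 + 2*m^2 - 9*m - 18) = (m - 1)*(m + 3)*(m^2 - m - 6) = (m - 1)*(m + 2)*(m + 3)*(m - 3)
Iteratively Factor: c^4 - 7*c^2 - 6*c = (c + 2)*(c^3 - 2*c^2 - 3*c) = c*(c + 2)*(c^2 - 2*c - 3) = c*(c - 3)*(c + 2)*(c + 1)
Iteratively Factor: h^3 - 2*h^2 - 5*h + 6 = (h + 2)*(h^2 - 4*h + 3) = (h - 3)*(h + 2)*(h - 1)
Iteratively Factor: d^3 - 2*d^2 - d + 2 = (d - 1)*(d^2 - d - 2) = (d - 2)*(d - 1)*(d + 1)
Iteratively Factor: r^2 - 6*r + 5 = (r - 1)*(r - 5)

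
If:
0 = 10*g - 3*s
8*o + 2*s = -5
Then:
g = 3*s/10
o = -s/4 - 5/8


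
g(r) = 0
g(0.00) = 0.00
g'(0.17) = 0.00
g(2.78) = 0.00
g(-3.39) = 0.00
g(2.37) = 0.00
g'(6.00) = 0.00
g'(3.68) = 0.00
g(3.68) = 0.00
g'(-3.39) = 0.00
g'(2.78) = 0.00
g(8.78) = 0.00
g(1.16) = 0.00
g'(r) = 0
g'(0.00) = 0.00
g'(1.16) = 0.00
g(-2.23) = 0.00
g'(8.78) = 0.00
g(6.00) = 0.00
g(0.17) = 0.00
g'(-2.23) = 0.00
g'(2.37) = 0.00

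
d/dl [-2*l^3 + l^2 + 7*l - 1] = -6*l^2 + 2*l + 7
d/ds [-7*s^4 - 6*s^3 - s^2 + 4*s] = -28*s^3 - 18*s^2 - 2*s + 4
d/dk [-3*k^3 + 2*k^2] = k*(4 - 9*k)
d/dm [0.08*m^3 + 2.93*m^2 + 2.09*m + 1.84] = 0.24*m^2 + 5.86*m + 2.09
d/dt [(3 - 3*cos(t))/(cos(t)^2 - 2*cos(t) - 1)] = 3*(sin(t)^2 + 2*cos(t) - 4)*sin(t)/(sin(t)^2 + 2*cos(t))^2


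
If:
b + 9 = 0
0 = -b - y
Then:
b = -9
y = 9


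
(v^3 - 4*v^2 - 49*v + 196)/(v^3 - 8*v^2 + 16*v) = (v^2 - 49)/(v*(v - 4))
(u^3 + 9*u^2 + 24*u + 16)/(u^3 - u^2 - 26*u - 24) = (u + 4)/(u - 6)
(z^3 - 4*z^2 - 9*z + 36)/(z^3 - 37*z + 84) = (z + 3)/(z + 7)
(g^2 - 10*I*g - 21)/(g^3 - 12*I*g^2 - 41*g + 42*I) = 1/(g - 2*I)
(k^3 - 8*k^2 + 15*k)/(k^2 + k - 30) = k*(k - 3)/(k + 6)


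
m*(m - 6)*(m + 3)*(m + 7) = m^4 + 4*m^3 - 39*m^2 - 126*m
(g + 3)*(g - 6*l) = g^2 - 6*g*l + 3*g - 18*l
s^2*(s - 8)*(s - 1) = s^4 - 9*s^3 + 8*s^2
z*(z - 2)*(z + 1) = z^3 - z^2 - 2*z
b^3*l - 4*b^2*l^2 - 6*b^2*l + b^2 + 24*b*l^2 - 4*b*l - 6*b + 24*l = (b - 6)*(b - 4*l)*(b*l + 1)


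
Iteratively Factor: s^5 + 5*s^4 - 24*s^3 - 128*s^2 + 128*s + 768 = (s - 3)*(s^4 + 8*s^3 - 128*s - 256) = (s - 3)*(s + 4)*(s^3 + 4*s^2 - 16*s - 64) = (s - 4)*(s - 3)*(s + 4)*(s^2 + 8*s + 16) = (s - 4)*(s - 3)*(s + 4)^2*(s + 4)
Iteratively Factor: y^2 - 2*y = (y)*(y - 2)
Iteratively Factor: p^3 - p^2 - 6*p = (p - 3)*(p^2 + 2*p) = p*(p - 3)*(p + 2)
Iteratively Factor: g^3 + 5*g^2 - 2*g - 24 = (g + 4)*(g^2 + g - 6) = (g + 3)*(g + 4)*(g - 2)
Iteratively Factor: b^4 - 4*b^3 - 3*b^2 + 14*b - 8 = (b + 2)*(b^3 - 6*b^2 + 9*b - 4) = (b - 1)*(b + 2)*(b^2 - 5*b + 4) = (b - 4)*(b - 1)*(b + 2)*(b - 1)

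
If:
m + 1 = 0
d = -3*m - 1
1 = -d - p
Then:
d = 2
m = -1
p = -3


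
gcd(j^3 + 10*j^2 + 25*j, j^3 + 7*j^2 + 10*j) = j^2 + 5*j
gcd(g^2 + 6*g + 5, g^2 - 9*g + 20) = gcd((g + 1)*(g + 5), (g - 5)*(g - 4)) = 1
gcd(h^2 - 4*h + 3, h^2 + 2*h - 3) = h - 1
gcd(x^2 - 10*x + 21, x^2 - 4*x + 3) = x - 3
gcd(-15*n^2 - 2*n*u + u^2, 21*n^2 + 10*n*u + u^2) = 3*n + u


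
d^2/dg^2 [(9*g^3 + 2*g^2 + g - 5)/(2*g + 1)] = 2*(36*g^3 + 54*g^2 + 27*g - 20)/(8*g^3 + 12*g^2 + 6*g + 1)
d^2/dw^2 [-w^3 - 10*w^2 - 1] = -6*w - 20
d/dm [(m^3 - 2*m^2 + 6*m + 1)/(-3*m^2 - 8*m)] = (-3*m^4 - 16*m^3 + 34*m^2 + 6*m + 8)/(m^2*(9*m^2 + 48*m + 64))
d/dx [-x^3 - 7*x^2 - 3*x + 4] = -3*x^2 - 14*x - 3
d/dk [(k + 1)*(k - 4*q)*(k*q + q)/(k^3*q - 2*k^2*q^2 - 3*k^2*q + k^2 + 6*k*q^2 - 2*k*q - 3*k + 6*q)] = q*(k + 1)*((k + 1)*(k - 4*q)*(-3*k^2*q + 4*k*q^2 + 6*k*q - 2*k - 6*q^2 + 2*q + 3) + (3*k - 8*q + 1)*(k^3*q - 2*k^2*q^2 - 3*k^2*q + k^2 + 6*k*q^2 - 2*k*q - 3*k + 6*q))/(k^3*q - 2*k^2*q^2 - 3*k^2*q + k^2 + 6*k*q^2 - 2*k*q - 3*k + 6*q)^2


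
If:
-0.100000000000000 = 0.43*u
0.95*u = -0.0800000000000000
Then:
No Solution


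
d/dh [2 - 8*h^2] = -16*h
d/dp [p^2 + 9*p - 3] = 2*p + 9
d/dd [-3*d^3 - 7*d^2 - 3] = d*(-9*d - 14)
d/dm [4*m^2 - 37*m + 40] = 8*m - 37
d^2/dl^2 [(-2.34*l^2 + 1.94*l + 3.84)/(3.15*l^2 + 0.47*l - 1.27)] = (45.42804*l^3 + 172.44738*l^2 + 80.67654*l + 27.187952)/(31.255875*l^6 + 13.990725*l^5 - 35.71722*l^4 - 11.177587*l^3 + 14.400276*l^2 + 2.274189*l - 2.048383)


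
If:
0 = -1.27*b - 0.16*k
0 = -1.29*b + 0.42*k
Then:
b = 0.00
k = 0.00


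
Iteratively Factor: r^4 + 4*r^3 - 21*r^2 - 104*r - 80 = (r + 4)*(r^3 - 21*r - 20) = (r - 5)*(r + 4)*(r^2 + 5*r + 4) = (r - 5)*(r + 4)^2*(r + 1)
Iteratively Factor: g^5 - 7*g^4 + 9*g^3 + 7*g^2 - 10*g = (g - 1)*(g^4 - 6*g^3 + 3*g^2 + 10*g) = (g - 1)*(g + 1)*(g^3 - 7*g^2 + 10*g) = g*(g - 1)*(g + 1)*(g^2 - 7*g + 10) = g*(g - 2)*(g - 1)*(g + 1)*(g - 5)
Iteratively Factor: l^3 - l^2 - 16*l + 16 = (l - 1)*(l^2 - 16) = (l - 1)*(l + 4)*(l - 4)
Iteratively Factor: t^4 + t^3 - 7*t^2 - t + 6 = (t - 1)*(t^3 + 2*t^2 - 5*t - 6) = (t - 1)*(t + 1)*(t^2 + t - 6) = (t - 1)*(t + 1)*(t + 3)*(t - 2)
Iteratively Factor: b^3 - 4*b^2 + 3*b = (b - 1)*(b^2 - 3*b) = b*(b - 1)*(b - 3)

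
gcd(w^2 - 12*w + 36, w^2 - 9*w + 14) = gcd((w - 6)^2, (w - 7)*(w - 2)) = 1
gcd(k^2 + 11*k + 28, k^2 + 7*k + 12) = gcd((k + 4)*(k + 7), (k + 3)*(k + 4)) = k + 4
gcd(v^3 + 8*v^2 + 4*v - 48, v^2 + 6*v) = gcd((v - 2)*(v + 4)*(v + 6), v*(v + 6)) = v + 6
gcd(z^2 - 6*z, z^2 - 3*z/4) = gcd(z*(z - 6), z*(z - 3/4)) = z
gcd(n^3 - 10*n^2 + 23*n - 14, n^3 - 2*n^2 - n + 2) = n^2 - 3*n + 2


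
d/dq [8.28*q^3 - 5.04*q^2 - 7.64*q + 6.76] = 24.84*q^2 - 10.08*q - 7.64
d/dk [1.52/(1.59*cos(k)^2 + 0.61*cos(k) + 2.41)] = (4.8336*cos(k) + 0.9272)*sin(k)/(1.59*cos(k)^2 + 0.61*cos(k) + 2.41)^2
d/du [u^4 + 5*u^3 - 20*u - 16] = 4*u^3 + 15*u^2 - 20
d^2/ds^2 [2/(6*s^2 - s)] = 4*(-6*s*(6*s - 1) + (12*s - 1)^2)/(s^3*(6*s - 1)^3)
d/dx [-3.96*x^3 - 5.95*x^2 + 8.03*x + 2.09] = -11.88*x^2 - 11.9*x + 8.03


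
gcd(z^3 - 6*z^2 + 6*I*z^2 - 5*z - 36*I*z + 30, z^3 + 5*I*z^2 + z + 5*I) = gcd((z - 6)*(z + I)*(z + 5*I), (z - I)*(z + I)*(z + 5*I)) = z^2 + 6*I*z - 5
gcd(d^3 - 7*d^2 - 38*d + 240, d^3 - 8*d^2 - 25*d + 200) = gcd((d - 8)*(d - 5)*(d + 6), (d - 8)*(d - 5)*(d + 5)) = d^2 - 13*d + 40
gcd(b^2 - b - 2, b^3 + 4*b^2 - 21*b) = 1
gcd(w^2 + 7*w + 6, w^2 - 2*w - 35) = 1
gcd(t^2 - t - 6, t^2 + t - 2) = t + 2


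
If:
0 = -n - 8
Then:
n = -8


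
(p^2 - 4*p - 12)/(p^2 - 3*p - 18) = (p + 2)/(p + 3)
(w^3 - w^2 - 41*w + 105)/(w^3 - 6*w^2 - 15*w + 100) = (w^2 + 4*w - 21)/(w^2 - w - 20)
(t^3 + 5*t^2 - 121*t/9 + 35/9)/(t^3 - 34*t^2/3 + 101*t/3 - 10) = (3*t^2 + 16*t - 35)/(3*(t^2 - 11*t + 30))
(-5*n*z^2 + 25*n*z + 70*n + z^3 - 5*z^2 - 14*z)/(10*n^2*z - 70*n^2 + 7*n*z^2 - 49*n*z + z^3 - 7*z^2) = (-5*n*z - 10*n + z^2 + 2*z)/(10*n^2 + 7*n*z + z^2)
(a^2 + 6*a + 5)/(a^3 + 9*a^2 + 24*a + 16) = (a + 5)/(a^2 + 8*a + 16)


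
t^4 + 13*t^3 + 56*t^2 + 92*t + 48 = (t + 1)*(t + 2)*(t + 4)*(t + 6)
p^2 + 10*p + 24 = (p + 4)*(p + 6)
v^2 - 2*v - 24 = (v - 6)*(v + 4)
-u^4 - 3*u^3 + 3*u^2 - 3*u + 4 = (u + 4)*(u - I)*(-I*u + 1)*(-I*u + I)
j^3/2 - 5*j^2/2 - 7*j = j*(j/2 + 1)*(j - 7)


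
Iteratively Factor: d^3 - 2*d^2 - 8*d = (d)*(d^2 - 2*d - 8) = d*(d - 4)*(d + 2)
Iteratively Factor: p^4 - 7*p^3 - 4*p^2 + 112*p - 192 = (p - 3)*(p^3 - 4*p^2 - 16*p + 64) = (p - 3)*(p + 4)*(p^2 - 8*p + 16) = (p - 4)*(p - 3)*(p + 4)*(p - 4)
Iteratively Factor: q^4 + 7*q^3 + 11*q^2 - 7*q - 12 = (q + 3)*(q^3 + 4*q^2 - q - 4) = (q + 3)*(q + 4)*(q^2 - 1) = (q - 1)*(q + 3)*(q + 4)*(q + 1)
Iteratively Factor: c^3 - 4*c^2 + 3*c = (c - 1)*(c^2 - 3*c) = (c - 3)*(c - 1)*(c)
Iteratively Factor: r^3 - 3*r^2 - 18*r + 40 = (r - 5)*(r^2 + 2*r - 8) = (r - 5)*(r - 2)*(r + 4)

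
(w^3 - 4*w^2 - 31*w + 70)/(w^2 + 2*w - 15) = (w^2 - 9*w + 14)/(w - 3)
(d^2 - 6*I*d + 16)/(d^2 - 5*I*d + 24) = (d + 2*I)/(d + 3*I)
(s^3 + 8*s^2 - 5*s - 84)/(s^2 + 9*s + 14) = (s^2 + s - 12)/(s + 2)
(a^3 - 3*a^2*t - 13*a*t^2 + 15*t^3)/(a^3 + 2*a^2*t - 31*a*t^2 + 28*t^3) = (-a^2 + 2*a*t + 15*t^2)/(-a^2 - 3*a*t + 28*t^2)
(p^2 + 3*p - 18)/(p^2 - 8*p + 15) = (p + 6)/(p - 5)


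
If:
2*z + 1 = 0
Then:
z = -1/2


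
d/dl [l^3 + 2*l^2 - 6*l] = 3*l^2 + 4*l - 6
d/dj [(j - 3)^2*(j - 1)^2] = 4*(j - 3)*(j - 2)*(j - 1)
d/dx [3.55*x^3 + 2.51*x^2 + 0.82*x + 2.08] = 10.65*x^2 + 5.02*x + 0.82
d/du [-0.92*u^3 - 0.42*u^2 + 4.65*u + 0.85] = -2.76*u^2 - 0.84*u + 4.65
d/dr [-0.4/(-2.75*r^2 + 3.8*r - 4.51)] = (1.52 - 2.2*r)/(2.75*r^2 - 3.8*r + 4.51)^2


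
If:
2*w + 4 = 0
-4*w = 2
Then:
No Solution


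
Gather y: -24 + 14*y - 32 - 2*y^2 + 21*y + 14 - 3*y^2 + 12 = -5*y^2 + 35*y - 30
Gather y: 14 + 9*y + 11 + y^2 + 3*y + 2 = y^2 + 12*y + 27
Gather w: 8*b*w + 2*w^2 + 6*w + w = 2*w^2 + w*(8*b + 7)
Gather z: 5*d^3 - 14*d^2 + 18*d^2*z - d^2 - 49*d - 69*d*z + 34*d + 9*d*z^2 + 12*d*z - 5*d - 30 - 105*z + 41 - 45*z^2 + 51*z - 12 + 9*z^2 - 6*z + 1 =5*d^3 - 15*d^2 - 20*d + z^2*(9*d - 36) + z*(18*d^2 - 57*d - 60)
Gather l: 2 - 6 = -4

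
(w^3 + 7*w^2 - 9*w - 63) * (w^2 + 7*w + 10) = w^5 + 14*w^4 + 50*w^3 - 56*w^2 - 531*w - 630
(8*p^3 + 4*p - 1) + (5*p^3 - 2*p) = 13*p^3 + 2*p - 1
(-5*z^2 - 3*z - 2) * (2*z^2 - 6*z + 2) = -10*z^4 + 24*z^3 + 4*z^2 + 6*z - 4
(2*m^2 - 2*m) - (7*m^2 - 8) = -5*m^2 - 2*m + 8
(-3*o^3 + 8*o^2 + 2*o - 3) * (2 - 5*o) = 15*o^4 - 46*o^3 + 6*o^2 + 19*o - 6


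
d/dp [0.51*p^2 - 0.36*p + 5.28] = 1.02*p - 0.36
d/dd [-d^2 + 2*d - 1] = 2 - 2*d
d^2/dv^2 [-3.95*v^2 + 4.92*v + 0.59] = -7.90000000000000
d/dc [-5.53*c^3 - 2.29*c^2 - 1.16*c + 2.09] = -16.59*c^2 - 4.58*c - 1.16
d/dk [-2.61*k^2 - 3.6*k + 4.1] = -5.22*k - 3.6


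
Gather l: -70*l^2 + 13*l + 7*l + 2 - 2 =-70*l^2 + 20*l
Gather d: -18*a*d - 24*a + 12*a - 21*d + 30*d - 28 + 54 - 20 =-12*a + d*(9 - 18*a) + 6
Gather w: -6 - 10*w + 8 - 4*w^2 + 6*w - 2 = -4*w^2 - 4*w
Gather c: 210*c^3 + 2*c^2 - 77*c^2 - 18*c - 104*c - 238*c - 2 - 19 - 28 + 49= 210*c^3 - 75*c^2 - 360*c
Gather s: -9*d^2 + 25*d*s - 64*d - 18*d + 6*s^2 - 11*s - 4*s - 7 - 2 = -9*d^2 - 82*d + 6*s^2 + s*(25*d - 15) - 9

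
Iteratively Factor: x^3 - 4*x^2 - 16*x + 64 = (x - 4)*(x^2 - 16) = (x - 4)*(x + 4)*(x - 4)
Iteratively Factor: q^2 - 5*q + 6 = (q - 2)*(q - 3)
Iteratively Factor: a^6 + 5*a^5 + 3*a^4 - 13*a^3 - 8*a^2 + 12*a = (a - 1)*(a^5 + 6*a^4 + 9*a^3 - 4*a^2 - 12*a) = (a - 1)*(a + 3)*(a^4 + 3*a^3 - 4*a) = (a - 1)*(a + 2)*(a + 3)*(a^3 + a^2 - 2*a) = a*(a - 1)*(a + 2)*(a + 3)*(a^2 + a - 2) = a*(a - 1)*(a + 2)^2*(a + 3)*(a - 1)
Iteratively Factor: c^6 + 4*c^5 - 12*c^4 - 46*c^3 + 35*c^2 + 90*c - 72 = (c + 3)*(c^5 + c^4 - 15*c^3 - c^2 + 38*c - 24) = (c + 3)*(c + 4)*(c^4 - 3*c^3 - 3*c^2 + 11*c - 6) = (c + 2)*(c + 3)*(c + 4)*(c^3 - 5*c^2 + 7*c - 3) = (c - 1)*(c + 2)*(c + 3)*(c + 4)*(c^2 - 4*c + 3) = (c - 1)^2*(c + 2)*(c + 3)*(c + 4)*(c - 3)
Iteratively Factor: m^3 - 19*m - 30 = (m + 3)*(m^2 - 3*m - 10) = (m + 2)*(m + 3)*(m - 5)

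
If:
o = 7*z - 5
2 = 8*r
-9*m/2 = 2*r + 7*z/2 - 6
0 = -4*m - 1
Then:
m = -1/4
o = 33/4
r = 1/4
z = 53/28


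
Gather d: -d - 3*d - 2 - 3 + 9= 4 - 4*d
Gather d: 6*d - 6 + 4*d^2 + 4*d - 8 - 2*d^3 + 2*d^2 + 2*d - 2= -2*d^3 + 6*d^2 + 12*d - 16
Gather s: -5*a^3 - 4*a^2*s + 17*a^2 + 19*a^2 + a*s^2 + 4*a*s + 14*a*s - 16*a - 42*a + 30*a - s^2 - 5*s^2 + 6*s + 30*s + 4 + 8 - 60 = -5*a^3 + 36*a^2 - 28*a + s^2*(a - 6) + s*(-4*a^2 + 18*a + 36) - 48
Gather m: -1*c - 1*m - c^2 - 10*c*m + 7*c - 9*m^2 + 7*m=-c^2 + 6*c - 9*m^2 + m*(6 - 10*c)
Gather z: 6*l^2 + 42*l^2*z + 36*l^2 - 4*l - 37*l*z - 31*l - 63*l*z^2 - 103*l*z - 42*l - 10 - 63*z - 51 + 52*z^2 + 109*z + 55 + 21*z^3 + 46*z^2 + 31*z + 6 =42*l^2 - 77*l + 21*z^3 + z^2*(98 - 63*l) + z*(42*l^2 - 140*l + 77)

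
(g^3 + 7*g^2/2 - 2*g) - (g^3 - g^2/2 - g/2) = 4*g^2 - 3*g/2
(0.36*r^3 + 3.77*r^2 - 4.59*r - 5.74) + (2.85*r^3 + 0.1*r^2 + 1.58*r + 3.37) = 3.21*r^3 + 3.87*r^2 - 3.01*r - 2.37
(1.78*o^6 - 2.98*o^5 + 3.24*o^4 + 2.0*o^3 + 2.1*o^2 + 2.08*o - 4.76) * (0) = 0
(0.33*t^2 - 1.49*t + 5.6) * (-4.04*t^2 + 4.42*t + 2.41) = -1.3332*t^4 + 7.4782*t^3 - 28.4145*t^2 + 21.1611*t + 13.496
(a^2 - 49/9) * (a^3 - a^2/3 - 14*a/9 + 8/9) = a^5 - a^4/3 - 7*a^3 + 73*a^2/27 + 686*a/81 - 392/81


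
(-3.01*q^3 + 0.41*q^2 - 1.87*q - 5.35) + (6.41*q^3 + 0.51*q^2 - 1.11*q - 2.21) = 3.4*q^3 + 0.92*q^2 - 2.98*q - 7.56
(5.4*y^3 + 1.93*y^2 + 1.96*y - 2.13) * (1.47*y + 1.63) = 7.938*y^4 + 11.6391*y^3 + 6.0271*y^2 + 0.0636999999999999*y - 3.4719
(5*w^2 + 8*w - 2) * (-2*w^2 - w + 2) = -10*w^4 - 21*w^3 + 6*w^2 + 18*w - 4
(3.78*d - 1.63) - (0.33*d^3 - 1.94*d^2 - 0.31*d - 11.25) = -0.33*d^3 + 1.94*d^2 + 4.09*d + 9.62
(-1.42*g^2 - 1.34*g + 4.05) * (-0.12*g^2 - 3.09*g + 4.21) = 0.1704*g^4 + 4.5486*g^3 - 2.3236*g^2 - 18.1559*g + 17.0505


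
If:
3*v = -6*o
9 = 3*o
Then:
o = 3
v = -6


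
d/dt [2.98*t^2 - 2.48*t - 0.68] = 5.96*t - 2.48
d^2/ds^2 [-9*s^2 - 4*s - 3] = -18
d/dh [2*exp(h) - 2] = 2*exp(h)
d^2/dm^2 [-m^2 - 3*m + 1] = -2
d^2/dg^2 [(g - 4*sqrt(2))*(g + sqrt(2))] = 2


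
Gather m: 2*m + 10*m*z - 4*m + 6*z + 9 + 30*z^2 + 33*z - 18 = m*(10*z - 2) + 30*z^2 + 39*z - 9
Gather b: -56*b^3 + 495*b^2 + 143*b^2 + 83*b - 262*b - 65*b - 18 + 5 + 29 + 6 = -56*b^3 + 638*b^2 - 244*b + 22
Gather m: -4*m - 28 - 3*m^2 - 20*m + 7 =-3*m^2 - 24*m - 21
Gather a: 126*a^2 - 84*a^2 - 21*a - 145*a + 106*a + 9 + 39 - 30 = 42*a^2 - 60*a + 18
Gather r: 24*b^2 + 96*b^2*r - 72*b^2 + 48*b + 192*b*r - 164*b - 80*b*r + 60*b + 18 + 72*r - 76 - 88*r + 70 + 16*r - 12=-48*b^2 - 56*b + r*(96*b^2 + 112*b)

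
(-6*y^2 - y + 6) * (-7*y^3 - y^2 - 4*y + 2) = 42*y^5 + 13*y^4 - 17*y^3 - 14*y^2 - 26*y + 12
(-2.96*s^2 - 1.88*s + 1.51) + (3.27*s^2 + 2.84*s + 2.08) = 0.31*s^2 + 0.96*s + 3.59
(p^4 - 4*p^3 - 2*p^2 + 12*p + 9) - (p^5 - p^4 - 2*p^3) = -p^5 + 2*p^4 - 2*p^3 - 2*p^2 + 12*p + 9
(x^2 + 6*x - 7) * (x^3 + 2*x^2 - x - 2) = x^5 + 8*x^4 + 4*x^3 - 22*x^2 - 5*x + 14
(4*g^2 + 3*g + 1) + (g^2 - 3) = 5*g^2 + 3*g - 2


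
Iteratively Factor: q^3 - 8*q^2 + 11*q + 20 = (q - 4)*(q^2 - 4*q - 5) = (q - 4)*(q + 1)*(q - 5)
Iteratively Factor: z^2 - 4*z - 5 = (z - 5)*(z + 1)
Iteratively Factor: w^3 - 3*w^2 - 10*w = (w)*(w^2 - 3*w - 10) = w*(w - 5)*(w + 2)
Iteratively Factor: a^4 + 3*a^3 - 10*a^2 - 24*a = (a + 4)*(a^3 - a^2 - 6*a) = (a - 3)*(a + 4)*(a^2 + 2*a) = a*(a - 3)*(a + 4)*(a + 2)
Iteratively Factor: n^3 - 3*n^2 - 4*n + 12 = (n - 2)*(n^2 - n - 6) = (n - 2)*(n + 2)*(n - 3)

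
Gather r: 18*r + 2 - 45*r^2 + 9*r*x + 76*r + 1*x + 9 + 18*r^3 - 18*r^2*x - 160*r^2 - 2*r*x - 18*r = 18*r^3 + r^2*(-18*x - 205) + r*(7*x + 76) + x + 11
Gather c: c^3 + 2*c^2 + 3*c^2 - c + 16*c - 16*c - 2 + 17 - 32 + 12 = c^3 + 5*c^2 - c - 5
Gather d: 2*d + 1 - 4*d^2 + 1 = -4*d^2 + 2*d + 2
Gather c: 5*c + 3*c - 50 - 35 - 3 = 8*c - 88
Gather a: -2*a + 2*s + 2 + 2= -2*a + 2*s + 4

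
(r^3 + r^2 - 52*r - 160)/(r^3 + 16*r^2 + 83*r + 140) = (r - 8)/(r + 7)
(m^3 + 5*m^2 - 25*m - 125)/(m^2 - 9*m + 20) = (m^2 + 10*m + 25)/(m - 4)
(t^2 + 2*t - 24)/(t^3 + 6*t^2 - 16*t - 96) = 1/(t + 4)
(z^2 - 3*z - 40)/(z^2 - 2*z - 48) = (z + 5)/(z + 6)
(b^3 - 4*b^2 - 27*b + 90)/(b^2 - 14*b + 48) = (b^2 + 2*b - 15)/(b - 8)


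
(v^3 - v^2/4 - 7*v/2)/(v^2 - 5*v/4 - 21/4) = v*(v - 2)/(v - 3)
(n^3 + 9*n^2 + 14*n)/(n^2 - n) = (n^2 + 9*n + 14)/(n - 1)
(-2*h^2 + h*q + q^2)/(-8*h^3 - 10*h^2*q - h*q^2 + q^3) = (-h + q)/(-4*h^2 - 3*h*q + q^2)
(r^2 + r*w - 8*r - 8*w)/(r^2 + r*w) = (r - 8)/r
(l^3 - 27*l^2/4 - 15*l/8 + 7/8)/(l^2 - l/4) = l - 13/2 - 7/(2*l)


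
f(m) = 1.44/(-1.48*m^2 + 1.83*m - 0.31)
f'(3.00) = 0.15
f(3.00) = -0.18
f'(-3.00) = -0.04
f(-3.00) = -0.08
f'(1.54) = 3.92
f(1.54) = -1.44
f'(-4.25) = -0.02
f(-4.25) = -0.04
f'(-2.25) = -0.09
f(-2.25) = -0.12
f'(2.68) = 0.24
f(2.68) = -0.24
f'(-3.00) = -0.04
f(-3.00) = -0.08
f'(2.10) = 0.70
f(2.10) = -0.48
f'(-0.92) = -0.62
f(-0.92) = -0.44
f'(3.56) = 0.08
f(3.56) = -0.11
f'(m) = 1.44*(2.96*m - 1.83)/(-1.48*m^2 + 1.83*m - 0.31)^2 = (4.2624*m - 2.6352)/(1.48*m^2 - 1.83*m + 0.31)^2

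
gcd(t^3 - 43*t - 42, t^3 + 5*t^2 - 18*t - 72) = t + 6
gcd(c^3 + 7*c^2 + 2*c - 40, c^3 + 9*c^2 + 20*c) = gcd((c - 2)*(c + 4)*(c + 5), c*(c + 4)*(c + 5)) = c^2 + 9*c + 20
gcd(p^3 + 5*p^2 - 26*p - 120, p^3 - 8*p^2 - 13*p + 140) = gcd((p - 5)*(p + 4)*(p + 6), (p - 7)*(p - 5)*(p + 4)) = p^2 - p - 20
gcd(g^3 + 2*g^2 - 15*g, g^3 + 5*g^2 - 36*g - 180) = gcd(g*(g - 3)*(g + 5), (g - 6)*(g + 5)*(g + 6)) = g + 5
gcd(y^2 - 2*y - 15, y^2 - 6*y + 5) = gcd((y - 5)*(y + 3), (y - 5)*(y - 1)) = y - 5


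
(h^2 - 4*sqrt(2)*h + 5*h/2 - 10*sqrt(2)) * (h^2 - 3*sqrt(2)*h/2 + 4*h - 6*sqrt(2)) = h^4 - 11*sqrt(2)*h^3/2 + 13*h^3/2 - 143*sqrt(2)*h^2/4 + 22*h^2 - 55*sqrt(2)*h + 78*h + 120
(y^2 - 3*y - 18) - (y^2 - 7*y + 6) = 4*y - 24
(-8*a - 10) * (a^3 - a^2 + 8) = -8*a^4 - 2*a^3 + 10*a^2 - 64*a - 80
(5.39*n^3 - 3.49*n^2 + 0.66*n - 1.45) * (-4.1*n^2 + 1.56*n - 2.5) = -22.099*n^5 + 22.7174*n^4 - 21.6254*n^3 + 15.6996*n^2 - 3.912*n + 3.625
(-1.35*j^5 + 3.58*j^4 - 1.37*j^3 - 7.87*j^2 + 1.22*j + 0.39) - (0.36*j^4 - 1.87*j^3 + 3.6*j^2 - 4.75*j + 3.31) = -1.35*j^5 + 3.22*j^4 + 0.5*j^3 - 11.47*j^2 + 5.97*j - 2.92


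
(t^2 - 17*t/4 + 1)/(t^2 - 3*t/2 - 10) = (4*t - 1)/(2*(2*t + 5))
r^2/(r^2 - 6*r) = r/(r - 6)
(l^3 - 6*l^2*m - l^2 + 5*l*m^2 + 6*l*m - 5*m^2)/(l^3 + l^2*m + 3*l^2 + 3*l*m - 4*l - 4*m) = (l^2 - 6*l*m + 5*m^2)/(l^2 + l*m + 4*l + 4*m)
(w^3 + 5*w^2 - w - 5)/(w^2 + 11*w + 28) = (w^3 + 5*w^2 - w - 5)/(w^2 + 11*w + 28)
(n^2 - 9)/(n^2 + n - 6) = (n - 3)/(n - 2)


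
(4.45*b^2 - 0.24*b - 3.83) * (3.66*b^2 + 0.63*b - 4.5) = 16.287*b^4 + 1.9251*b^3 - 34.194*b^2 - 1.3329*b + 17.235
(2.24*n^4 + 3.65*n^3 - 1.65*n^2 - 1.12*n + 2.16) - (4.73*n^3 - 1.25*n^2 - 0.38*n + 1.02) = 2.24*n^4 - 1.08*n^3 - 0.4*n^2 - 0.74*n + 1.14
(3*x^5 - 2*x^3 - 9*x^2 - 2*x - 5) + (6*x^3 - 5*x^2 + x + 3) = 3*x^5 + 4*x^3 - 14*x^2 - x - 2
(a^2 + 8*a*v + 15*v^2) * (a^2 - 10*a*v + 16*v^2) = a^4 - 2*a^3*v - 49*a^2*v^2 - 22*a*v^3 + 240*v^4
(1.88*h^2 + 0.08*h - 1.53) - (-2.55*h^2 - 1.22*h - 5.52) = 4.43*h^2 + 1.3*h + 3.99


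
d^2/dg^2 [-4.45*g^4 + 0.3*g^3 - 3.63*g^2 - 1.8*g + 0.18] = -53.4*g^2 + 1.8*g - 7.26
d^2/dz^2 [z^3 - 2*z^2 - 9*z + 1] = 6*z - 4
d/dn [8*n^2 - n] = 16*n - 1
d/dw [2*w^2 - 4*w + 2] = 4*w - 4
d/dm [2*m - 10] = 2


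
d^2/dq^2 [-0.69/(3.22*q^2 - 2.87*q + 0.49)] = (14.308392*q^2 - 12.753132*q - 0.69*(6.44*q - 2.87)*(12.88*q - 5.74) + 2.177364)/(3.22*q^2 - 2.87*q + 0.49)^3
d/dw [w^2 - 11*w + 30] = 2*w - 11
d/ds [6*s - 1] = 6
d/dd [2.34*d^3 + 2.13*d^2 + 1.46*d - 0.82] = 7.02*d^2 + 4.26*d + 1.46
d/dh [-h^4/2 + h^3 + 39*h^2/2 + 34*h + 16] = -2*h^3 + 3*h^2 + 39*h + 34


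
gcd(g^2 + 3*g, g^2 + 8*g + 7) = 1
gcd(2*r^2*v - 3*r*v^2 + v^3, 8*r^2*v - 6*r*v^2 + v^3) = 2*r*v - v^2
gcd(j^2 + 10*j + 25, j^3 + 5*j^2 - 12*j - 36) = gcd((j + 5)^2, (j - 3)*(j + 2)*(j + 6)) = 1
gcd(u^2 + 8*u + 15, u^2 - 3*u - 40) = u + 5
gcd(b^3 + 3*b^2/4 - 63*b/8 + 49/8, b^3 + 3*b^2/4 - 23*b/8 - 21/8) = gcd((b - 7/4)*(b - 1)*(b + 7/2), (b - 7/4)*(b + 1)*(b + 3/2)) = b - 7/4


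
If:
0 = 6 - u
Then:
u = 6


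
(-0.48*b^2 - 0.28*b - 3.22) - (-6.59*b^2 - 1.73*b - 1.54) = 6.11*b^2 + 1.45*b - 1.68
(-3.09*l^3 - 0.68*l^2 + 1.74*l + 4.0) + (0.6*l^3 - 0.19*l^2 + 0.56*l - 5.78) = -2.49*l^3 - 0.87*l^2 + 2.3*l - 1.78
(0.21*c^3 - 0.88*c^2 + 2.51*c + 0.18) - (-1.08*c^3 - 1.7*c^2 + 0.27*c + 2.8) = 1.29*c^3 + 0.82*c^2 + 2.24*c - 2.62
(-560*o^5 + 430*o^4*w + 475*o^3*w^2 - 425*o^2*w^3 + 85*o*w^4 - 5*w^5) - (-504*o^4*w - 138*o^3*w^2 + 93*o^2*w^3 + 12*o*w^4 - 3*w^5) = -560*o^5 + 934*o^4*w + 613*o^3*w^2 - 518*o^2*w^3 + 73*o*w^4 - 2*w^5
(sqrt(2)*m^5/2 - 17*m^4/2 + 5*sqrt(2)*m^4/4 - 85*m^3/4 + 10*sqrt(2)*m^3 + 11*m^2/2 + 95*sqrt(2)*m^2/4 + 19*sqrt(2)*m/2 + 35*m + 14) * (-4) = -2*sqrt(2)*m^5 - 5*sqrt(2)*m^4 + 34*m^4 - 40*sqrt(2)*m^3 + 85*m^3 - 95*sqrt(2)*m^2 - 22*m^2 - 140*m - 38*sqrt(2)*m - 56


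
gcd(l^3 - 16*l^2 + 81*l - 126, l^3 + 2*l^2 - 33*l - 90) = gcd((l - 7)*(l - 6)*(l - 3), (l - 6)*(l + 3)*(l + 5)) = l - 6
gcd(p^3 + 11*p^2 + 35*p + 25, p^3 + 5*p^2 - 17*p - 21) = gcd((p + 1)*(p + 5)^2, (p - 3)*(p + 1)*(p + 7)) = p + 1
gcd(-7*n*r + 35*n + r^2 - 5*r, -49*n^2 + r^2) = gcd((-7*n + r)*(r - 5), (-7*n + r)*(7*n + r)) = -7*n + r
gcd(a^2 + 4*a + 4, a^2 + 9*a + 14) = a + 2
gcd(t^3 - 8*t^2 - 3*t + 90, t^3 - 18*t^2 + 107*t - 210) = t^2 - 11*t + 30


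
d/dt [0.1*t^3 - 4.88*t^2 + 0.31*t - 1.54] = 0.3*t^2 - 9.76*t + 0.31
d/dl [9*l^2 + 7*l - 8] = 18*l + 7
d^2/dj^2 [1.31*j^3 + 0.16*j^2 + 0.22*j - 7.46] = 7.86*j + 0.32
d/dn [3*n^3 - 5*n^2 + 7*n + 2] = 9*n^2 - 10*n + 7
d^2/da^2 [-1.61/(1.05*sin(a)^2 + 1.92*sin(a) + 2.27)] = (7.1001*sin(a)^4 + 9.73728*sin(a)^3 - 20.064786*sin(a)^2 - 26.491584*sin(a) - 4.195338)/(1.05*sin(a)^2 + 1.92*sin(a) + 2.27)^3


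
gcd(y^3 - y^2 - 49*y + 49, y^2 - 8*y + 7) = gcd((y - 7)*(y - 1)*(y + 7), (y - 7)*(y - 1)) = y^2 - 8*y + 7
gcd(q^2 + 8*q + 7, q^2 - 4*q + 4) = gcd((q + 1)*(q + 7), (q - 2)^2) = 1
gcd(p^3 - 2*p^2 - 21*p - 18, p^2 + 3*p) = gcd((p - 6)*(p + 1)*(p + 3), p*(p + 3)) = p + 3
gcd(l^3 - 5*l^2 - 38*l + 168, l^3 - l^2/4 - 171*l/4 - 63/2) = l^2 - l - 42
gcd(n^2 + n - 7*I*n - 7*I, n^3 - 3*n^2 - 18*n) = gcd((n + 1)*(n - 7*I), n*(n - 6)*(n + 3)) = 1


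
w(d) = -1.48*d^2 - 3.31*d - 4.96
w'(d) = -2.96*d - 3.31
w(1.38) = -12.35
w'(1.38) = -7.39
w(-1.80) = -3.80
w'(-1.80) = 2.02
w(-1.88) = -3.97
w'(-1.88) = 2.25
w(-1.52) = -3.35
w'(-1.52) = 1.19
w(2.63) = -23.90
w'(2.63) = -11.09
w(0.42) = -6.61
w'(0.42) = -4.55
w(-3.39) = -10.75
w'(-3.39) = 6.72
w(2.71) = -24.80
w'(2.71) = -11.33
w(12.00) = -257.80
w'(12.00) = -38.83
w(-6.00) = -38.38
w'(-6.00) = 14.45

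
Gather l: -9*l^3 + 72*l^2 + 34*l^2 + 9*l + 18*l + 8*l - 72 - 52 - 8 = -9*l^3 + 106*l^2 + 35*l - 132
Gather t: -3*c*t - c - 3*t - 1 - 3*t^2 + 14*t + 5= -c - 3*t^2 + t*(11 - 3*c) + 4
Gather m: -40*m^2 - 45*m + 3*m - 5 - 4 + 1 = -40*m^2 - 42*m - 8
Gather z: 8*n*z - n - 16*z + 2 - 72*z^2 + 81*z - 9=-n - 72*z^2 + z*(8*n + 65) - 7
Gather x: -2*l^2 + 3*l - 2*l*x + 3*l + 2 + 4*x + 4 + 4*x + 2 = -2*l^2 + 6*l + x*(8 - 2*l) + 8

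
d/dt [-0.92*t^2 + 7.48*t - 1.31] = 7.48 - 1.84*t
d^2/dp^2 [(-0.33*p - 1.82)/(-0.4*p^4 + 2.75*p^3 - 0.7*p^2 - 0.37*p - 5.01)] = (0.6336*p^7 + 0.016*p^6 - 44.53185*p^5 + 170.23326*p^4 - 67.21001*p^3 + 5.03123999999999*p^2 + 146.33472*p - 13.490606)/(0.064*p^12 - 1.32*p^11 + 9.411*p^10 - 25.239275*p^9 + 16.43205*p^8 - 28.092525*p^7 + 118.314955*p^6 - 54.002145*p^5 + 7.18626*p^4 - 199.239632*p^3 + 54.767817*p^2 + 27.861111*p + 125.751501)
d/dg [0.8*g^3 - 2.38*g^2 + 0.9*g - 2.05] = 2.4*g^2 - 4.76*g + 0.9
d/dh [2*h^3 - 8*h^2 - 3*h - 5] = 6*h^2 - 16*h - 3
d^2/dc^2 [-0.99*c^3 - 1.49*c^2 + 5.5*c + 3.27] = -5.94*c - 2.98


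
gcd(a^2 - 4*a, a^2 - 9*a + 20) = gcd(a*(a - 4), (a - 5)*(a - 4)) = a - 4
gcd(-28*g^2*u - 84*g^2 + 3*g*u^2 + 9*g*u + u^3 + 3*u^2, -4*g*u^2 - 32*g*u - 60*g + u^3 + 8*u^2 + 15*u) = -4*g*u - 12*g + u^2 + 3*u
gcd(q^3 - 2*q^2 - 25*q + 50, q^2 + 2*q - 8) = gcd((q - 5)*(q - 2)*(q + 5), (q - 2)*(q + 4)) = q - 2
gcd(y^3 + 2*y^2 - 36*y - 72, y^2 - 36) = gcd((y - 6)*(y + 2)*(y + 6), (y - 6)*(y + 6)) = y^2 - 36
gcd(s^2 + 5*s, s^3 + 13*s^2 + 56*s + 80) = s + 5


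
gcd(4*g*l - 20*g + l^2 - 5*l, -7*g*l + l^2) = 1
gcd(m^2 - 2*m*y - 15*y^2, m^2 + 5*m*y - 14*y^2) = 1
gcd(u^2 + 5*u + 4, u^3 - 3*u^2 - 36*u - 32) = u^2 + 5*u + 4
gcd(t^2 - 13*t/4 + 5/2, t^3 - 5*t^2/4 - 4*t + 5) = t^2 - 13*t/4 + 5/2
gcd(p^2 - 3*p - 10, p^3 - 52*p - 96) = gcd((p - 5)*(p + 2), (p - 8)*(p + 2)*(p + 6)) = p + 2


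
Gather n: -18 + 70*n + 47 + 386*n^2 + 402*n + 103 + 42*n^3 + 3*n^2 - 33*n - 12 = 42*n^3 + 389*n^2 + 439*n + 120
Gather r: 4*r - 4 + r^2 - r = r^2 + 3*r - 4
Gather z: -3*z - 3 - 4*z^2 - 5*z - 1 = -4*z^2 - 8*z - 4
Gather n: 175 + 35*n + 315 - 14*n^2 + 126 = -14*n^2 + 35*n + 616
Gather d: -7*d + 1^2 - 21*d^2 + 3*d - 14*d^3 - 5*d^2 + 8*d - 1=-14*d^3 - 26*d^2 + 4*d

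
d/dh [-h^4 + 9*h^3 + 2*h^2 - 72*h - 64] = -4*h^3 + 27*h^2 + 4*h - 72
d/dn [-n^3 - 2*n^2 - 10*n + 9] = -3*n^2 - 4*n - 10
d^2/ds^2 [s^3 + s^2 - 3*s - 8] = 6*s + 2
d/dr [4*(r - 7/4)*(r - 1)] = 8*r - 11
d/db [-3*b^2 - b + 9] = -6*b - 1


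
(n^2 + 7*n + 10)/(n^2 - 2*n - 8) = (n + 5)/(n - 4)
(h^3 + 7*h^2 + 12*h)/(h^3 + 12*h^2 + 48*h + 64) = h*(h + 3)/(h^2 + 8*h + 16)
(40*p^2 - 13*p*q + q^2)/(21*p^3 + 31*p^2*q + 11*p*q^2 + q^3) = (40*p^2 - 13*p*q + q^2)/(21*p^3 + 31*p^2*q + 11*p*q^2 + q^3)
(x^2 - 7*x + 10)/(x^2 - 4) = (x - 5)/(x + 2)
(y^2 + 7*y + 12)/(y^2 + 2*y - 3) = (y + 4)/(y - 1)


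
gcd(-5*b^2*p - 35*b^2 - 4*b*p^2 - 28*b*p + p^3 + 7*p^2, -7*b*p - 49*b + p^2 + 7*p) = p + 7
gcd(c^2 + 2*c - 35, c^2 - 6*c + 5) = c - 5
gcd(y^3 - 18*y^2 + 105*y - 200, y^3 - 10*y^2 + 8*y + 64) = y - 8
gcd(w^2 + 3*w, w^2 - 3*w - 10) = 1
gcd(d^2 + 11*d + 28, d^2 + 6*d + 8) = d + 4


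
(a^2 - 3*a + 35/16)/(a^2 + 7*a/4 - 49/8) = (4*a - 5)/(2*(2*a + 7))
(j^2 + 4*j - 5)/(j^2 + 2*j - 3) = (j + 5)/(j + 3)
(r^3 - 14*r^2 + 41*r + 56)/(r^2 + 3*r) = (r^3 - 14*r^2 + 41*r + 56)/(r*(r + 3))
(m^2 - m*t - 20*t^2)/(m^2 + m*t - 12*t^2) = (-m + 5*t)/(-m + 3*t)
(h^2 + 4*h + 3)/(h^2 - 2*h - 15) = (h + 1)/(h - 5)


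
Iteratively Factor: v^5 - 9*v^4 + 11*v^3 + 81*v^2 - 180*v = (v - 5)*(v^4 - 4*v^3 - 9*v^2 + 36*v) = (v - 5)*(v - 3)*(v^3 - v^2 - 12*v) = (v - 5)*(v - 3)*(v + 3)*(v^2 - 4*v) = (v - 5)*(v - 4)*(v - 3)*(v + 3)*(v)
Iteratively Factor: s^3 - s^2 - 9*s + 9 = (s + 3)*(s^2 - 4*s + 3) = (s - 1)*(s + 3)*(s - 3)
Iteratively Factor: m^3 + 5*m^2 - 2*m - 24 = (m + 4)*(m^2 + m - 6) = (m - 2)*(m + 4)*(m + 3)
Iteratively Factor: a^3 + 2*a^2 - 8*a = (a - 2)*(a^2 + 4*a) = a*(a - 2)*(a + 4)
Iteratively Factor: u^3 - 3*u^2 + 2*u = (u - 1)*(u^2 - 2*u) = u*(u - 1)*(u - 2)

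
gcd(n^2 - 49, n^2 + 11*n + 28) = n + 7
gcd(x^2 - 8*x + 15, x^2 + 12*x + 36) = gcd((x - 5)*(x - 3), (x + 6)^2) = 1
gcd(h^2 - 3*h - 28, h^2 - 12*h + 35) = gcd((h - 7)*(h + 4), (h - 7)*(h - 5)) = h - 7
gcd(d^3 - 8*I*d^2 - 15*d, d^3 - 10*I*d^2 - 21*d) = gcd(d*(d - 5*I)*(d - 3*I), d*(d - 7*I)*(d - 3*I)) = d^2 - 3*I*d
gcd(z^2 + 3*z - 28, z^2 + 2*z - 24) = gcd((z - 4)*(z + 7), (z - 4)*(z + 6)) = z - 4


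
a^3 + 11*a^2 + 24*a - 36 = (a - 1)*(a + 6)^2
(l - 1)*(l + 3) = l^2 + 2*l - 3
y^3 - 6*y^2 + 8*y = y*(y - 4)*(y - 2)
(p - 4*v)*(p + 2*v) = p^2 - 2*p*v - 8*v^2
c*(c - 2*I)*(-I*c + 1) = -I*c^3 - c^2 - 2*I*c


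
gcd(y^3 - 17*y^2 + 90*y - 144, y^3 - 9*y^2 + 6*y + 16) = y - 8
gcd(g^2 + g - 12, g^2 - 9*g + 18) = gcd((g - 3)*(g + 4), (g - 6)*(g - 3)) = g - 3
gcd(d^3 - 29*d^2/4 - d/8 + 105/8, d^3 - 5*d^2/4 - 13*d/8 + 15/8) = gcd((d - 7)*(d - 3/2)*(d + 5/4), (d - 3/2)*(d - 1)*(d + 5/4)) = d^2 - d/4 - 15/8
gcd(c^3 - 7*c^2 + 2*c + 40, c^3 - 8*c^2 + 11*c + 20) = c^2 - 9*c + 20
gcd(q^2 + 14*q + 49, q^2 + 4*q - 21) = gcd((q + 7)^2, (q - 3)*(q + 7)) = q + 7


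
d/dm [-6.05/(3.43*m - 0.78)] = 20.7515/(3.43*m - 0.78)^2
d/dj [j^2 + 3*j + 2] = 2*j + 3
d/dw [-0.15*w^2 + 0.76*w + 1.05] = 0.76 - 0.3*w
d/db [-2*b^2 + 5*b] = 5 - 4*b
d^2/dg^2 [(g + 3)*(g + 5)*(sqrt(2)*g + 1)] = 6*sqrt(2)*g + 2 + 16*sqrt(2)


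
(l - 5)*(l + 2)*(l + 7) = l^3 + 4*l^2 - 31*l - 70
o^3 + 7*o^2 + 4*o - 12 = (o - 1)*(o + 2)*(o + 6)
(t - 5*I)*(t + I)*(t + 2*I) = t^3 - 2*I*t^2 + 13*t + 10*I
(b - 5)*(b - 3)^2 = b^3 - 11*b^2 + 39*b - 45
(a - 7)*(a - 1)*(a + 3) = a^3 - 5*a^2 - 17*a + 21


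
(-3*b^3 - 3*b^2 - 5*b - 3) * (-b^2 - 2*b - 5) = 3*b^5 + 9*b^4 + 26*b^3 + 28*b^2 + 31*b + 15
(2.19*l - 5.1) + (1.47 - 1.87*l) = 0.32*l - 3.63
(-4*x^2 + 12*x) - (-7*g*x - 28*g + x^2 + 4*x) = 7*g*x + 28*g - 5*x^2 + 8*x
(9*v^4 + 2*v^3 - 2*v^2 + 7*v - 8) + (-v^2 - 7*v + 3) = 9*v^4 + 2*v^3 - 3*v^2 - 5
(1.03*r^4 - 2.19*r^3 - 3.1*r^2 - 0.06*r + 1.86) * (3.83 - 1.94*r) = -1.9982*r^5 + 8.1935*r^4 - 2.3737*r^3 - 11.7566*r^2 - 3.8382*r + 7.1238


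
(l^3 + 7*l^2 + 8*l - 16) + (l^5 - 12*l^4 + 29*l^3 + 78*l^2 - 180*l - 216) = l^5 - 12*l^4 + 30*l^3 + 85*l^2 - 172*l - 232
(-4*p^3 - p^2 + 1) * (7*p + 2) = -28*p^4 - 15*p^3 - 2*p^2 + 7*p + 2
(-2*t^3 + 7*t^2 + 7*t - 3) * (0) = 0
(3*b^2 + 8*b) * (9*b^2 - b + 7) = 27*b^4 + 69*b^3 + 13*b^2 + 56*b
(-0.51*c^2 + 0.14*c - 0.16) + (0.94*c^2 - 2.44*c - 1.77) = 0.43*c^2 - 2.3*c - 1.93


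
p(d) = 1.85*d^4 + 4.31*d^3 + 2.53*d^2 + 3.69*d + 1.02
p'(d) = 7.4*d^3 + 12.93*d^2 + 5.06*d + 3.69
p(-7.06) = 3180.51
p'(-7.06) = -1991.58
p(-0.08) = 0.74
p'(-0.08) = 3.36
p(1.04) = 14.61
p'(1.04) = 31.26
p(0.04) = 1.17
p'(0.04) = 3.91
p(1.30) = 24.85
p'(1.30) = 48.38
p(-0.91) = -2.22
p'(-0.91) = 4.22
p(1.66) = 47.88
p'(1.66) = 81.57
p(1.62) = 44.70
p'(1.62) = 77.28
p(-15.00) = 79624.92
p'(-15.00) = -22137.96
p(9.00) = 15519.00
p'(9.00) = 6491.16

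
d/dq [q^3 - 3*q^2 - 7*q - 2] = 3*q^2 - 6*q - 7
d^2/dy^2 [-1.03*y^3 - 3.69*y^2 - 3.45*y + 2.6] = -6.18*y - 7.38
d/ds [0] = 0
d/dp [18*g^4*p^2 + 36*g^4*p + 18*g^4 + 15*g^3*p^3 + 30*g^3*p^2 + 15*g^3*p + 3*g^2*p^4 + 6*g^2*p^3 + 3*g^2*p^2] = g^2*(36*g^2*p + 36*g^2 + 45*g*p^2 + 60*g*p + 15*g + 12*p^3 + 18*p^2 + 6*p)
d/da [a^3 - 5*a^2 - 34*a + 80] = 3*a^2 - 10*a - 34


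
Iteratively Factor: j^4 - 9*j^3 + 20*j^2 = (j)*(j^3 - 9*j^2 + 20*j) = j*(j - 4)*(j^2 - 5*j) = j^2*(j - 4)*(j - 5)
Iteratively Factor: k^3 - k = (k)*(k^2 - 1) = k*(k - 1)*(k + 1)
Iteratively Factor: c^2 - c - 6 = (c - 3)*(c + 2)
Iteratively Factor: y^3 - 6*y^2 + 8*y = (y)*(y^2 - 6*y + 8) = y*(y - 2)*(y - 4)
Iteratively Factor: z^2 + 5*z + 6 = (z + 2)*(z + 3)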